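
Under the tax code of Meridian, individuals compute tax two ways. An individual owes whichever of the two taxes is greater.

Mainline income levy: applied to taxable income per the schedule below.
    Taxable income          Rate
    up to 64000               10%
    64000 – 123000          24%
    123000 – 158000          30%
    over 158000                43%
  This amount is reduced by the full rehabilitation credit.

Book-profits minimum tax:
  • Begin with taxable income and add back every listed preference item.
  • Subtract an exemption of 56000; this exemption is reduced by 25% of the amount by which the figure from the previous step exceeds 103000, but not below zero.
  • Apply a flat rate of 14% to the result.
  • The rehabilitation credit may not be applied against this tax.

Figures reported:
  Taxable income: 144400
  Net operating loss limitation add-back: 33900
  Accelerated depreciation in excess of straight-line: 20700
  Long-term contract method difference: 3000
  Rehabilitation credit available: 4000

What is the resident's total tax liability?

23905

Book-profits minimum tax:
  Adjusted income: 144400 + 33900 + 20700 + 3000 = 202000
  Exemption: 56000 − 25% × (202000 − 103000) = 56000 − 24750 = 31250
  Base: 202000 − 31250 = 170750
  170750 × 14% = 23905

Mainline income levy:
  64000 × 10% = 6400
  59000 × 24% = 14160
  21400 × 30% = 6420
  → 26980
  Less rehabilitation credit 4000 → 22980

23905 > 22980, so the book-profits minimum tax is the binding amount.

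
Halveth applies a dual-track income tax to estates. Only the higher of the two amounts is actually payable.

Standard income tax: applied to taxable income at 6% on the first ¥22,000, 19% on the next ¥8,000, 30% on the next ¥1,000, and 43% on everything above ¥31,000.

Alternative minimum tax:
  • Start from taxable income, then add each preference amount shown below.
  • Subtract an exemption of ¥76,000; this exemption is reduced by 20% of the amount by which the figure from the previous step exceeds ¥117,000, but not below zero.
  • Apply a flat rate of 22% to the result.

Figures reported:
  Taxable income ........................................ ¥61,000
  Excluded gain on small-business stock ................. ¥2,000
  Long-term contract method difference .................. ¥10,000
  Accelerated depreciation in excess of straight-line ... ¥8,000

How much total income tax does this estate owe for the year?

¥16,040

Alternative minimum tax:
  Adjusted income: ¥61,000 + ¥2,000 + ¥10,000 + ¥8,000 = ¥81,000
  Exemption: ¥81,000 ≤ ¥117,000, so full ¥76,000 applies
  Base: ¥81,000 − ¥76,000 = ¥5,000
  ¥5,000 × 22% = ¥1,100

Standard income tax:
  ¥22,000 × 6% = ¥1,320
  ¥8,000 × 19% = ¥1,520
  ¥1,000 × 30% = ¥300
  ¥30,000 × 43% = ¥12,900
  → ¥16,040

¥16,040 > ¥1,100, so the standard income tax governs.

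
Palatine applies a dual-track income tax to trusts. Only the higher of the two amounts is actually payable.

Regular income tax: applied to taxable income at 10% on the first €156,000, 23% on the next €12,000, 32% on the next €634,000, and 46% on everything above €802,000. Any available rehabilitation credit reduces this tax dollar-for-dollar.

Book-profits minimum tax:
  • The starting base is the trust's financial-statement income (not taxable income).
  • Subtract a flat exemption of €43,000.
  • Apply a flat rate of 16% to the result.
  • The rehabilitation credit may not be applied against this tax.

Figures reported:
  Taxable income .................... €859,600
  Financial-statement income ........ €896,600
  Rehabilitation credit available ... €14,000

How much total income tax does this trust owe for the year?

€233,736

Book-profits minimum tax:
  Base (financial-statement income): €896,600
  Less exemption €43,000 → base €853,600
  €853,600 × 16% = €136,576

Regular income tax:
  €156,000 × 10% = €15,600
  €12,000 × 23% = €2,760
  €634,000 × 32% = €202,880
  €57,600 × 46% = €26,496
  → €247,736
  Less rehabilitation credit €14,000 → €233,736

€233,736 > €136,576, so the regular income tax governs.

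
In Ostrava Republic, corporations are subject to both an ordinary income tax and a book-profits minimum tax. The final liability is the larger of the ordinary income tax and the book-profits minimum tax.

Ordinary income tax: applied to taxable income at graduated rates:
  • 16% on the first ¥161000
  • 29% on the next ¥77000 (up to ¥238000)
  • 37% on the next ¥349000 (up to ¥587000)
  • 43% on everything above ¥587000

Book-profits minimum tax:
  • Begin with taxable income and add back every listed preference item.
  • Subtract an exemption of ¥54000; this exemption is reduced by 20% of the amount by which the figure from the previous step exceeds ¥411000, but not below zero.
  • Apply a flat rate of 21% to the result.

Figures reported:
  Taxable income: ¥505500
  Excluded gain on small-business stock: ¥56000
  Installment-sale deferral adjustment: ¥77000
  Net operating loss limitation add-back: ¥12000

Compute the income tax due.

Book-profits minimum tax:
  Adjusted income: ¥505500 + ¥56000 + ¥77000 + ¥12000 = ¥650500
  Exemption: ¥54000 − 20% × (¥650500 − ¥411000) = ¥54000 − ¥47900 = ¥6100
  Base: ¥650500 − ¥6100 = ¥644400
  ¥644400 × 21% = ¥135324

Ordinary income tax:
  ¥161000 × 16% = ¥25760
  ¥77000 × 29% = ¥22330
  ¥267500 × 37% = ¥98975
  → ¥147065

¥147065 > ¥135324, so the ordinary income tax governs.

¥147065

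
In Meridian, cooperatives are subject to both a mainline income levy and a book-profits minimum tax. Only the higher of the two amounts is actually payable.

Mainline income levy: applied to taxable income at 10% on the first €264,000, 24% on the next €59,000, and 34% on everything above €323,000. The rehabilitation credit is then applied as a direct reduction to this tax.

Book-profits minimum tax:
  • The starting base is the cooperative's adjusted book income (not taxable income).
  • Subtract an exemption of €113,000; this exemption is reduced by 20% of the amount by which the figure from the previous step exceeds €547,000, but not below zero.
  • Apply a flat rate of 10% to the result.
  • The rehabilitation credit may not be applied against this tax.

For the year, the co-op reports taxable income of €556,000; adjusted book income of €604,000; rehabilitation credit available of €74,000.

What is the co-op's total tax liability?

Book-profits minimum tax:
  Base (adjusted book income): €604,000
  Exemption: €113,000 − 20% × (€604,000 − €547,000) = €113,000 − €11,400 = €101,600
  Base: €604,000 − €101,600 = €502,400
  €502,400 × 10% = €50,240

Mainline income levy:
  €264,000 × 10% = €26,400
  €59,000 × 24% = €14,160
  €233,000 × 34% = €79,220
  → €119,780
  Less rehabilitation credit €74,000 → €45,780

€50,240 > €45,780, so the book-profits minimum tax is the binding amount.

€50,240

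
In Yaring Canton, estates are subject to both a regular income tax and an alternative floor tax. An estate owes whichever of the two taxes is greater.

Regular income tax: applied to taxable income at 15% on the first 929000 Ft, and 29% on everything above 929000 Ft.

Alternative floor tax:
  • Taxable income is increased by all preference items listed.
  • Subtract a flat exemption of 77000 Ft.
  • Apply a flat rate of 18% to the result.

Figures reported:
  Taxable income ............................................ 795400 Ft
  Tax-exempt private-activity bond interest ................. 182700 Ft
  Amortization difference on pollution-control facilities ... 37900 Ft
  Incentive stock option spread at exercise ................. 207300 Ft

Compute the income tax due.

206334 Ft

Alternative floor tax:
  Adjusted income: 795400 Ft + 182700 Ft + 37900 Ft + 207300 Ft = 1223300 Ft
  Less exemption 77000 Ft → base 1146300 Ft
  1146300 Ft × 18% = 206334 Ft

Regular income tax:
  795400 Ft × 15% = 119310 Ft

206334 Ft > 119310 Ft, so the alternative floor tax is the binding amount.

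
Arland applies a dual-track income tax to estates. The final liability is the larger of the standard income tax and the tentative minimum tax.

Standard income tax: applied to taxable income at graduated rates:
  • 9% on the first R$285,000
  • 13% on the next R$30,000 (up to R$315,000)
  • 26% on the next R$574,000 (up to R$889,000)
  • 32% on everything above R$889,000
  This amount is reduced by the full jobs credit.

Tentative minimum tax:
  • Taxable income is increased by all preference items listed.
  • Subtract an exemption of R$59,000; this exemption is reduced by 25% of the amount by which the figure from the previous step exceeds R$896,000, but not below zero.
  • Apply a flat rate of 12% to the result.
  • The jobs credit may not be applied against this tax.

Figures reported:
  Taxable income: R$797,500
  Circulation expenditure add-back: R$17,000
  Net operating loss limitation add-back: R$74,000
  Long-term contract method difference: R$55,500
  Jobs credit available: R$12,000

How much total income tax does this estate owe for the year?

Tentative minimum tax:
  Adjusted income: R$797,500 + R$17,000 + R$74,000 + R$55,500 = R$944,000
  Exemption: R$59,000 − 25% × (R$944,000 − R$896,000) = R$59,000 − R$12,000 = R$47,000
  Base: R$944,000 − R$47,000 = R$897,000
  R$897,000 × 12% = R$107,640

Standard income tax:
  R$285,000 × 9% = R$25,650
  R$30,000 × 13% = R$3,900
  R$482,500 × 26% = R$125,450
  → R$155,000
  Less jobs credit R$12,000 → R$143,000

R$143,000 > R$107,640, so the standard income tax governs.

R$143,000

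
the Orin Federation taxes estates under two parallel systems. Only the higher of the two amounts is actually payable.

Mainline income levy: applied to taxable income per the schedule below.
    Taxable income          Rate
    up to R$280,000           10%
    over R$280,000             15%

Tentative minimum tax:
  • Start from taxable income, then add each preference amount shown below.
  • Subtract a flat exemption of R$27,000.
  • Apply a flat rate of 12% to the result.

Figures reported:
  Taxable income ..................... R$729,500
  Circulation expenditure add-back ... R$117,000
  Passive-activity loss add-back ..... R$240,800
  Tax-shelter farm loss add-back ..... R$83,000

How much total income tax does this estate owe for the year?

R$137,196

Tentative minimum tax:
  Adjusted income: R$729,500 + R$117,000 + R$240,800 + R$83,000 = R$1,170,300
  Less exemption R$27,000 → base R$1,143,300
  R$1,143,300 × 12% = R$137,196

Mainline income levy:
  R$280,000 × 10% = R$28,000
  R$449,500 × 15% = R$67,425
  → R$95,425

R$137,196 > R$95,425, so the tentative minimum tax is the binding amount.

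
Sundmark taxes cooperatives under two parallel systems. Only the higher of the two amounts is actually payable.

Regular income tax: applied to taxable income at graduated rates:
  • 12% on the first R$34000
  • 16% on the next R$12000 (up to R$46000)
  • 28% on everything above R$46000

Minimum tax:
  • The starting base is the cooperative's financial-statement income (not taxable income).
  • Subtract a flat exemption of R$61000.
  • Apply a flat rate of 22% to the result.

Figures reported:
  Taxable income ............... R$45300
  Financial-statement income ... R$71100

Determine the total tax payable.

R$5888

Regular income tax:
  R$34000 × 12% = R$4080
  R$11300 × 16% = R$1808
  → R$5888

Minimum tax:
  Base (financial-statement income): R$71100
  Less exemption R$61000 → base R$10100
  R$10100 × 22% = R$2222

R$5888 > R$2222, so the regular income tax governs.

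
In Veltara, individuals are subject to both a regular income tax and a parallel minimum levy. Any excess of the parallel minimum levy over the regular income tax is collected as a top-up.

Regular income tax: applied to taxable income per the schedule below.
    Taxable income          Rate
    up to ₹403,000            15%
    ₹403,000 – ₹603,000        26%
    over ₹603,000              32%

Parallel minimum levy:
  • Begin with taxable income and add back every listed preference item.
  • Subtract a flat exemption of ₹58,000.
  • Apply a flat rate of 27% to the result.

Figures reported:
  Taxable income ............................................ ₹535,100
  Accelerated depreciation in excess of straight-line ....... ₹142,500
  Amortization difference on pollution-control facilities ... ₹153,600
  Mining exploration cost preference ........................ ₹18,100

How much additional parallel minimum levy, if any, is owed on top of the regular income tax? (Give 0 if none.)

₹118,855

Regular income tax:
  ₹403,000 × 15% = ₹60,450
  ₹132,100 × 26% = ₹34,346
  → ₹94,796

Parallel minimum levy:
  Adjusted income: ₹535,100 + ₹142,500 + ₹153,600 + ₹18,100 = ₹849,300
  Less exemption ₹58,000 → base ₹791,300
  ₹791,300 × 27% = ₹213,651

Excess of parallel minimum levy over regular income tax: ₹213,651 − ₹94,796 = ₹118,855.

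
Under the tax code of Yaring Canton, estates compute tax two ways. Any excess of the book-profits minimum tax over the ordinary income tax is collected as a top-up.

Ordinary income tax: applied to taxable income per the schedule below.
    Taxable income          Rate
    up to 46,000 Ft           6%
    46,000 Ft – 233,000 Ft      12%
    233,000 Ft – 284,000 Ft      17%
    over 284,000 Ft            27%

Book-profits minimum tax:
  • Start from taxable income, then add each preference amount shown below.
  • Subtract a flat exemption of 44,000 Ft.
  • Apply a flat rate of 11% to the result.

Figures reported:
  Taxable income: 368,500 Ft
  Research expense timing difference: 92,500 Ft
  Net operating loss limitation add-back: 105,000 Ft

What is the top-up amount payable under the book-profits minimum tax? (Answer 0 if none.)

735 Ft

Book-profits minimum tax:
  Adjusted income: 368,500 Ft + 92,500 Ft + 105,000 Ft = 566,000 Ft
  Less exemption 44,000 Ft → base 522,000 Ft
  522,000 Ft × 11% = 57,420 Ft

Ordinary income tax:
  46,000 Ft × 6% = 2,760 Ft
  187,000 Ft × 12% = 22,440 Ft
  51,000 Ft × 17% = 8,670 Ft
  84,500 Ft × 27% = 22,815 Ft
  → 56,685 Ft

Excess of book-profits minimum tax over ordinary income tax: 57,420 Ft − 56,685 Ft = 735 Ft.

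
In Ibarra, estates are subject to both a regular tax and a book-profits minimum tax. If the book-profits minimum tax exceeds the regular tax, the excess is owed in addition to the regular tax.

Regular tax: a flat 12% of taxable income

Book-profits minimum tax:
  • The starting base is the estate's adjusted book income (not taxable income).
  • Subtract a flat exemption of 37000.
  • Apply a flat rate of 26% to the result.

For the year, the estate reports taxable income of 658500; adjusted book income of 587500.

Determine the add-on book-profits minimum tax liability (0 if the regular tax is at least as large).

64110

Book-profits minimum tax:
  Base (adjusted book income): 587500
  Less exemption 37000 → base 550500
  550500 × 26% = 143130

Regular tax:
  658500 × 12% = 79020

Excess of book-profits minimum tax over regular tax: 143130 − 79020 = 64110.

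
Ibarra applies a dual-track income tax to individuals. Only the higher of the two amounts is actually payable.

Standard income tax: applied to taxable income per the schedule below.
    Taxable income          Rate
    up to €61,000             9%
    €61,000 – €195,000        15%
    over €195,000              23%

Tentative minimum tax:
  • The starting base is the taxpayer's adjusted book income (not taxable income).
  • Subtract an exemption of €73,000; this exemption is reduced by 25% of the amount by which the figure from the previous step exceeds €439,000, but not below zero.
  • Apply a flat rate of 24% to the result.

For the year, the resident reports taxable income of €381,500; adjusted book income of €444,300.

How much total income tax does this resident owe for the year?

€89,430

Tentative minimum tax:
  Base (adjusted book income): €444,300
  Exemption: €73,000 − 25% × (€444,300 − €439,000) = €73,000 − €1,325 = €71,675
  Base: €444,300 − €71,675 = €372,625
  €372,625 × 24% = €89,430

Standard income tax:
  €61,000 × 9% = €5,490
  €134,000 × 15% = €20,100
  €186,500 × 23% = €42,895
  → €68,485

€89,430 > €68,485, so the tentative minimum tax is the binding amount.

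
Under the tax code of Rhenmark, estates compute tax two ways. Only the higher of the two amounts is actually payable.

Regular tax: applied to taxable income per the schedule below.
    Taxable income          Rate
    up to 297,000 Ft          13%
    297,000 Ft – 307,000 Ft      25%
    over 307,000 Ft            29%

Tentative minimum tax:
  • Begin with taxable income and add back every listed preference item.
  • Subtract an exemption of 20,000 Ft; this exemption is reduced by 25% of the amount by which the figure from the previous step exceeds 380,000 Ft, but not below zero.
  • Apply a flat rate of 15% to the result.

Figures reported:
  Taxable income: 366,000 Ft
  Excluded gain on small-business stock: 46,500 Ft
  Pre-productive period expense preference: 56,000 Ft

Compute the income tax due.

70,275 Ft

Regular tax:
  297,000 Ft × 13% = 38,610 Ft
  10,000 Ft × 25% = 2,500 Ft
  59,000 Ft × 29% = 17,110 Ft
  → 58,220 Ft

Tentative minimum tax:
  Adjusted income: 366,000 Ft + 46,500 Ft + 56,000 Ft = 468,500 Ft
  Exemption: 25% × (468,500 Ft − 380,000 Ft) = 22,125 Ft ≥ 20,000 Ft, so the exemption is fully phased out
  Base: 468,500 Ft − 0 Ft = 468,500 Ft
  468,500 Ft × 15% = 70,275 Ft

70,275 Ft > 58,220 Ft, so the tentative minimum tax is the binding amount.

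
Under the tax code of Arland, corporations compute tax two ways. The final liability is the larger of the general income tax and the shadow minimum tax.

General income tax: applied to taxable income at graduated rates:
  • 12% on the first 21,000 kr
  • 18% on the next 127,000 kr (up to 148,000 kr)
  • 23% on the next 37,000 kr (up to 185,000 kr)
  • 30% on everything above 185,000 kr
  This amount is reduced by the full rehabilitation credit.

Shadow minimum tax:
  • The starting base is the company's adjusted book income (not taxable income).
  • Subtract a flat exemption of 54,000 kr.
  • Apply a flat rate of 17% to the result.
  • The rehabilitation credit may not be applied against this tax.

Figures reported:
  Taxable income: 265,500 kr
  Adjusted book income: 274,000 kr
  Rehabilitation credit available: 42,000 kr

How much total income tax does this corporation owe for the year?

37,400 kr

Shadow minimum tax:
  Base (adjusted book income): 274,000 kr
  Less exemption 54,000 kr → base 220,000 kr
  220,000 kr × 17% = 37,400 kr

General income tax:
  21,000 kr × 12% = 2,520 kr
  127,000 kr × 18% = 22,860 kr
  37,000 kr × 23% = 8,510 kr
  80,500 kr × 30% = 24,150 kr
  → 58,040 kr
  Less rehabilitation credit 42,000 kr → 16,040 kr

37,400 kr > 16,040 kr, so the shadow minimum tax is the binding amount.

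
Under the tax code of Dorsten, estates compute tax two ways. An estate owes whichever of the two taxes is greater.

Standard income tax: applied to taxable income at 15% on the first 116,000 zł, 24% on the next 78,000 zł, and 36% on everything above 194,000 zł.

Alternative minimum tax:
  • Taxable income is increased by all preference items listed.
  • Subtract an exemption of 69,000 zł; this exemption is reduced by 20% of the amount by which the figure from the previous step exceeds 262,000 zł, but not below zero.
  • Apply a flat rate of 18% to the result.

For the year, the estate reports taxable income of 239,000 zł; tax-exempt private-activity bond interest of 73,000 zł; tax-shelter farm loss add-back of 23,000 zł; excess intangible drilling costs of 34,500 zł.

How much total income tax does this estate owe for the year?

57,960 zł

Alternative minimum tax:
  Adjusted income: 239,000 zł + 73,000 zł + 23,000 zł + 34,500 zł = 369,500 zł
  Exemption: 69,000 zł − 20% × (369,500 zł − 262,000 zł) = 69,000 zł − 21,500 zł = 47,500 zł
  Base: 369,500 zł − 47,500 zł = 322,000 zł
  322,000 zł × 18% = 57,960 zł

Standard income tax:
  116,000 zł × 15% = 17,400 zł
  78,000 zł × 24% = 18,720 zł
  45,000 zł × 36% = 16,200 zł
  → 52,320 zł

57,960 zł > 52,320 zł, so the alternative minimum tax is the binding amount.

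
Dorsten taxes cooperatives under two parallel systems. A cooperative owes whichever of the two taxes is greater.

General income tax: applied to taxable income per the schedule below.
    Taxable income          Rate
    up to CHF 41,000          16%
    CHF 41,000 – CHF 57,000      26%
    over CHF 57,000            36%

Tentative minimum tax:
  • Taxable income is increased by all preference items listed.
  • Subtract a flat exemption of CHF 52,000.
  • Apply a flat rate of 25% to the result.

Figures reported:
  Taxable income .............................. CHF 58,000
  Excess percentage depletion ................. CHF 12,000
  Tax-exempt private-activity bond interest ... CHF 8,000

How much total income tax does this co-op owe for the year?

General income tax:
  CHF 41,000 × 16% = CHF 6,560
  CHF 16,000 × 26% = CHF 4,160
  CHF 1,000 × 36% = CHF 360
  → CHF 11,080

Tentative minimum tax:
  Adjusted income: CHF 58,000 + CHF 12,000 + CHF 8,000 = CHF 78,000
  Less exemption CHF 52,000 → base CHF 26,000
  CHF 26,000 × 25% = CHF 6,500

CHF 11,080 > CHF 6,500, so the general income tax governs.

CHF 11,080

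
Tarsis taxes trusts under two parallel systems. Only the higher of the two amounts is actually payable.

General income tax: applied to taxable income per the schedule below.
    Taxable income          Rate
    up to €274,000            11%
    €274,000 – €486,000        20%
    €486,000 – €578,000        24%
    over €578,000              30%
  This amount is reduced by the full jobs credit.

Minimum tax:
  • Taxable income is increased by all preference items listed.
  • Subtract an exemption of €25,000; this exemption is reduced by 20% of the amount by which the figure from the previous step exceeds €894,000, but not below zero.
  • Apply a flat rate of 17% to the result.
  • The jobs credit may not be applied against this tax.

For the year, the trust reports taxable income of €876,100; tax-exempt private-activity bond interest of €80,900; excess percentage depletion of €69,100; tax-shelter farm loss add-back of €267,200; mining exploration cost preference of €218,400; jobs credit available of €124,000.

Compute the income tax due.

Minimum tax:
  Adjusted income: €876,100 + €80,900 + €69,100 + €267,200 + €218,400 = €1,511,700
  Exemption: 20% × (€1,511,700 − €894,000) = €123,540 ≥ €25,000, so the exemption is fully phased out
  Base: €1,511,700 − €0 = €1,511,700
  €1,511,700 × 17% = €256,989

General income tax:
  €274,000 × 11% = €30,140
  €212,000 × 20% = €42,400
  €92,000 × 24% = €22,080
  €298,100 × 30% = €89,430
  → €184,050
  Less jobs credit €124,000 → €60,050

€256,989 > €60,050, so the minimum tax is the binding amount.

€256,989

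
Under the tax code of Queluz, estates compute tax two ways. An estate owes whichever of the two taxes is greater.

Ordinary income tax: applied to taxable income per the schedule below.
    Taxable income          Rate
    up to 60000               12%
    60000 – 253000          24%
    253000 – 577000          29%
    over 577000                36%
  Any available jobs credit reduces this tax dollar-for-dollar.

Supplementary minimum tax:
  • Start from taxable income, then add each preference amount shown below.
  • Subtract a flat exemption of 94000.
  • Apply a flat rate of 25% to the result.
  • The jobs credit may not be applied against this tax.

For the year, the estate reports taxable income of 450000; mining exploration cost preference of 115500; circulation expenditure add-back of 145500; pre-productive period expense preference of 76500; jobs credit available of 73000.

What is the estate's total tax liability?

Supplementary minimum tax:
  Adjusted income: 450000 + 115500 + 145500 + 76500 = 787500
  Less exemption 94000 → base 693500
  693500 × 25% = 173375

Ordinary income tax:
  60000 × 12% = 7200
  193000 × 24% = 46320
  197000 × 29% = 57130
  → 110650
  Less jobs credit 73000 → 37650

173375 > 37650, so the supplementary minimum tax is the binding amount.

173375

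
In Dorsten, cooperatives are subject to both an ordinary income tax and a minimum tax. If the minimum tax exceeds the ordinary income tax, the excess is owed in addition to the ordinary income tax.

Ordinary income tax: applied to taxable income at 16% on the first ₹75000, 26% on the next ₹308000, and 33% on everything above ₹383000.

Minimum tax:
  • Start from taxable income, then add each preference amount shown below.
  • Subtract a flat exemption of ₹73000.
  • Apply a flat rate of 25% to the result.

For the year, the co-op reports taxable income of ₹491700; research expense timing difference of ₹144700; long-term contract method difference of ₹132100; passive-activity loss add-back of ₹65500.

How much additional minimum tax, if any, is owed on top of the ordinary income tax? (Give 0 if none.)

₹62299

Ordinary income tax:
  ₹75000 × 16% = ₹12000
  ₹308000 × 26% = ₹80080
  ₹108700 × 33% = ₹35871
  → ₹127951

Minimum tax:
  Adjusted income: ₹491700 + ₹144700 + ₹132100 + ₹65500 = ₹834000
  Less exemption ₹73000 → base ₹761000
  ₹761000 × 25% = ₹190250

Excess of minimum tax over ordinary income tax: ₹190250 − ₹127951 = ₹62299.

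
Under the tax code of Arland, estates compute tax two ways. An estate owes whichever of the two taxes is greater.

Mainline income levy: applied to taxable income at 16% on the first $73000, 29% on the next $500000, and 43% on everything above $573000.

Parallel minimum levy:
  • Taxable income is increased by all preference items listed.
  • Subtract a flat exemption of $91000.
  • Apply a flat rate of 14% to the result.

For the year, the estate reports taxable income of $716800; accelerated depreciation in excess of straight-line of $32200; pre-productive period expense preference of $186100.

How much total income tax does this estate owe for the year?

Parallel minimum levy:
  Adjusted income: $716800 + $32200 + $186100 = $935100
  Less exemption $91000 → base $844100
  $844100 × 14% = $118174

Mainline income levy:
  $73000 × 16% = $11680
  $500000 × 29% = $145000
  $143800 × 43% = $61834
  → $218514

$218514 > $118174, so the mainline income levy governs.

$218514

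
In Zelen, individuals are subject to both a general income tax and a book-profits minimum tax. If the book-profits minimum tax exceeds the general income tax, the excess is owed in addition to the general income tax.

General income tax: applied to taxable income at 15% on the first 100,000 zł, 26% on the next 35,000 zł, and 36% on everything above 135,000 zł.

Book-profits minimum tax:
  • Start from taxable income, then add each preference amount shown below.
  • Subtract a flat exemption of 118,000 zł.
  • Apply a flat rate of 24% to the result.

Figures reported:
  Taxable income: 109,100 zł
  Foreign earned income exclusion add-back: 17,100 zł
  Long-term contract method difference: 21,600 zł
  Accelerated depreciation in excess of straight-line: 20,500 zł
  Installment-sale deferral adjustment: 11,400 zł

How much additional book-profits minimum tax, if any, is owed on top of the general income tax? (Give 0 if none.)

0 zł

Book-profits minimum tax:
  Adjusted income: 109,100 zł + 17,100 zł + 21,600 zł + 20,500 zł + 11,400 zł = 179,700 zł
  Less exemption 118,000 zł → base 61,700 zł
  61,700 zł × 24% = 14,808 zł

General income tax:
  100,000 zł × 15% = 15,000 zł
  9,100 zł × 26% = 2,366 zł
  → 17,366 zł

14,808 zł ≤ 17,366 zł, so no add-on is due.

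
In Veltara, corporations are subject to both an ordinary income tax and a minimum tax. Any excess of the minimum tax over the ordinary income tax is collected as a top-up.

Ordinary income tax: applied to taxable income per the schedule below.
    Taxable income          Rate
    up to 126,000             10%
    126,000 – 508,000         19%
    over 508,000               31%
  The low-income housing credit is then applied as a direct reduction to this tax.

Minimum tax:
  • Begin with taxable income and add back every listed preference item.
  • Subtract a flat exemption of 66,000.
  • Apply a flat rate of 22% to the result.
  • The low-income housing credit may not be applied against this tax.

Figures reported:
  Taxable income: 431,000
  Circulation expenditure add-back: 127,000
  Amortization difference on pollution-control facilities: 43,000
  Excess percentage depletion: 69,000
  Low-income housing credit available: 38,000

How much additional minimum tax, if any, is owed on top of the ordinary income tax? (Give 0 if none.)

100,330

Minimum tax:
  Adjusted income: 431,000 + 127,000 + 43,000 + 69,000 = 670,000
  Less exemption 66,000 → base 604,000
  604,000 × 22% = 132,880

Ordinary income tax:
  126,000 × 10% = 12,600
  305,000 × 19% = 57,950
  → 70,550
  Less low-income housing credit 38,000 → 32,550

Excess of minimum tax over ordinary income tax: 132,880 − 32,550 = 100,330.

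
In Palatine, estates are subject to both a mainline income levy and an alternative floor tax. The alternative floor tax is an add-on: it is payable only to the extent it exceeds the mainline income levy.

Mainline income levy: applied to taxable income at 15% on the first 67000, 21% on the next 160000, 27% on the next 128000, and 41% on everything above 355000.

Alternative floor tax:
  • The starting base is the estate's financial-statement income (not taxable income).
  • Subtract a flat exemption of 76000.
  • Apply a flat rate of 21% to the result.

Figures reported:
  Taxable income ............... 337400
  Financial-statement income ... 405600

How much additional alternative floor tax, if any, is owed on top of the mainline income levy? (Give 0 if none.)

Mainline income levy:
  67000 × 15% = 10050
  160000 × 21% = 33600
  110400 × 27% = 29808
  → 73458

Alternative floor tax:
  Base (financial-statement income): 405600
  Less exemption 76000 → base 329600
  329600 × 21% = 69216

69216 ≤ 73458, so no add-on is due.

0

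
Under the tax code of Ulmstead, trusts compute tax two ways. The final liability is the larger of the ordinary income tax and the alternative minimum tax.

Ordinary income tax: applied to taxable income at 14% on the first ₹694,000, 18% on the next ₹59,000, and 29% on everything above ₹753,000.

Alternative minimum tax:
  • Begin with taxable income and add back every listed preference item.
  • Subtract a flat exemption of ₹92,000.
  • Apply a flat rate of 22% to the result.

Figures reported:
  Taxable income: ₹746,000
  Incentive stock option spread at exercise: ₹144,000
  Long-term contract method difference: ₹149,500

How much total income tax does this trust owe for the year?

₹208,450

Ordinary income tax:
  ₹694,000 × 14% = ₹97,160
  ₹52,000 × 18% = ₹9,360
  → ₹106,520

Alternative minimum tax:
  Adjusted income: ₹746,000 + ₹144,000 + ₹149,500 = ₹1,039,500
  Less exemption ₹92,000 → base ₹947,500
  ₹947,500 × 22% = ₹208,450

₹208,450 > ₹106,520, so the alternative minimum tax is the binding amount.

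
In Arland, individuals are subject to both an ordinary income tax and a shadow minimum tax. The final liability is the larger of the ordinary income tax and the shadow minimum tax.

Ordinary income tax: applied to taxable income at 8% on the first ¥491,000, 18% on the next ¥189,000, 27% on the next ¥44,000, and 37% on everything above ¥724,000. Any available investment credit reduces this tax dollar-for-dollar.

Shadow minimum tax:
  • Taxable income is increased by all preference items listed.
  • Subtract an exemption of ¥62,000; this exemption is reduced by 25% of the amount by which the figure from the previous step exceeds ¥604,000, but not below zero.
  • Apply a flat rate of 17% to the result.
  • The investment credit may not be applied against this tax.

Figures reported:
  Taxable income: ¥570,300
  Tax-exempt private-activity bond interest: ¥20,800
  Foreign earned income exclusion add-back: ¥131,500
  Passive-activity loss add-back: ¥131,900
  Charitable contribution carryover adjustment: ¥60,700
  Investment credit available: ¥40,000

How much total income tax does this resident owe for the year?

Shadow minimum tax:
  Adjusted income: ¥570,300 + ¥20,800 + ¥131,500 + ¥131,900 + ¥60,700 = ¥915,200
  Exemption: 25% × (¥915,200 − ¥604,000) = ¥77,800 ≥ ¥62,000, so the exemption is fully phased out
  Base: ¥915,200 − ¥0 = ¥915,200
  ¥915,200 × 17% = ¥155,584

Ordinary income tax:
  ¥491,000 × 8% = ¥39,280
  ¥79,300 × 18% = ¥14,274
  → ¥53,554
  Less investment credit ¥40,000 → ¥13,554

¥155,584 > ¥13,554, so the shadow minimum tax is the binding amount.

¥155,584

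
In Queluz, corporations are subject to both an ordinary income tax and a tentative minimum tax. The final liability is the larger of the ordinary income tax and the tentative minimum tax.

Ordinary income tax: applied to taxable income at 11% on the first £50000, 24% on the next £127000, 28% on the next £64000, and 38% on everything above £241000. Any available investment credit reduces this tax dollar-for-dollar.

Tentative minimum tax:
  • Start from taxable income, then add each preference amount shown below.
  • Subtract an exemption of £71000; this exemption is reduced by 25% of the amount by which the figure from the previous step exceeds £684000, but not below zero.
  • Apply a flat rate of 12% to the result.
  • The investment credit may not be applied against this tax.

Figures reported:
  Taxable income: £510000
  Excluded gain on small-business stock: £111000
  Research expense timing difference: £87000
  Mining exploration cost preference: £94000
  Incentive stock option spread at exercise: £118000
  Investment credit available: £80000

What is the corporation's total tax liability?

£108960

Tentative minimum tax:
  Adjusted income: £510000 + £111000 + £87000 + £94000 + £118000 = £920000
  Exemption: £71000 − 25% × (£920000 − £684000) = £71000 − £59000 = £12000
  Base: £920000 − £12000 = £908000
  £908000 × 12% = £108960

Ordinary income tax:
  £50000 × 11% = £5500
  £127000 × 24% = £30480
  £64000 × 28% = £17920
  £269000 × 38% = £102220
  → £156120
  Less investment credit £80000 → £76120

£108960 > £76120, so the tentative minimum tax is the binding amount.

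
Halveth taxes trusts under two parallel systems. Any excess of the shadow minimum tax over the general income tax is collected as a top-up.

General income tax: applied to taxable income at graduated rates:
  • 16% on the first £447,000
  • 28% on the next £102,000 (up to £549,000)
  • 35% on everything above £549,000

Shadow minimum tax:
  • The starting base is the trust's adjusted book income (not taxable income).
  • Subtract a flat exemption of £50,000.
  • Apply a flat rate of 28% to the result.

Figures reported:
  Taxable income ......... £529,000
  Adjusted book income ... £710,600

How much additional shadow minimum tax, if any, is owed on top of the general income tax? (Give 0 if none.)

Shadow minimum tax:
  Base (adjusted book income): £710,600
  Less exemption £50,000 → base £660,600
  £660,600 × 28% = £184,968

General income tax:
  £447,000 × 16% = £71,520
  £82,000 × 28% = £22,960
  → £94,480

Excess of shadow minimum tax over general income tax: £184,968 − £94,480 = £90,488.

£90,488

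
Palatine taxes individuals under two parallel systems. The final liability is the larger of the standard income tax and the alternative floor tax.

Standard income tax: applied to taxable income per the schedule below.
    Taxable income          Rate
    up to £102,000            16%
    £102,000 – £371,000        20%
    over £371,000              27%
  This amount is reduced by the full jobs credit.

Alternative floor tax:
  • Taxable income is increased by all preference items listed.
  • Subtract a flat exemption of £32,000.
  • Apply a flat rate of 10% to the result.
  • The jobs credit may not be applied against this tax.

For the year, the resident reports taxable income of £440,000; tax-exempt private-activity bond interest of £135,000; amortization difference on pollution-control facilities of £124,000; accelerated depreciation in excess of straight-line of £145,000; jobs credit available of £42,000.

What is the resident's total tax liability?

£81,200

Alternative floor tax:
  Adjusted income: £440,000 + £135,000 + £124,000 + £145,000 = £844,000
  Less exemption £32,000 → base £812,000
  £812,000 × 10% = £81,200

Standard income tax:
  £102,000 × 16% = £16,320
  £269,000 × 20% = £53,800
  £69,000 × 27% = £18,630
  → £88,750
  Less jobs credit £42,000 → £46,750

£81,200 > £46,750, so the alternative floor tax is the binding amount.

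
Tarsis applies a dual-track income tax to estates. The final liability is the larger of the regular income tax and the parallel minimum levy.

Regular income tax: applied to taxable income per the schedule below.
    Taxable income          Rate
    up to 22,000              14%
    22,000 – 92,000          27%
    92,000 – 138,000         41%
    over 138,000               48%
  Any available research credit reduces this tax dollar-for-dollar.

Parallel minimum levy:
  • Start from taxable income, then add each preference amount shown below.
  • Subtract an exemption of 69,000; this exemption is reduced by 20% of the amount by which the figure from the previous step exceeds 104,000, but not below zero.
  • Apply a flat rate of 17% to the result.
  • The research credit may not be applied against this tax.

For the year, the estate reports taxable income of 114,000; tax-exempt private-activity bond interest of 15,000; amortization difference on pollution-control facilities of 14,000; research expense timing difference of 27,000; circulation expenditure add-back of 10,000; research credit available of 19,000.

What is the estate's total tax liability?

Parallel minimum levy:
  Adjusted income: 114,000 + 15,000 + 14,000 + 27,000 + 10,000 = 180,000
  Exemption: 69,000 − 20% × (180,000 − 104,000) = 69,000 − 15,200 = 53,800
  Base: 180,000 − 53,800 = 126,200
  126,200 × 17% = 21,454

Regular income tax:
  22,000 × 14% = 3,080
  70,000 × 27% = 18,900
  22,000 × 41% = 9,020
  → 31,000
  Less research credit 19,000 → 12,000

21,454 > 12,000, so the parallel minimum levy is the binding amount.

21,454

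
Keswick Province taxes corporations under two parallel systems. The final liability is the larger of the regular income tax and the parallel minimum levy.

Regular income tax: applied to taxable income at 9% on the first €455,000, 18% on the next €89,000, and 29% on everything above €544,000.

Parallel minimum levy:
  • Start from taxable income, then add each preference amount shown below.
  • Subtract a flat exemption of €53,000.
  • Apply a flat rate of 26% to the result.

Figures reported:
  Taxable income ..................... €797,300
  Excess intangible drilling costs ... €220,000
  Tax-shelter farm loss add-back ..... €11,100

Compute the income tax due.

Parallel minimum levy:
  Adjusted income: €797,300 + €220,000 + €11,100 = €1,028,400
  Less exemption €53,000 → base €975,400
  €975,400 × 26% = €253,604

Regular income tax:
  €455,000 × 9% = €40,950
  €89,000 × 18% = €16,020
  €253,300 × 29% = €73,457
  → €130,427

€253,604 > €130,427, so the parallel minimum levy is the binding amount.

€253,604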